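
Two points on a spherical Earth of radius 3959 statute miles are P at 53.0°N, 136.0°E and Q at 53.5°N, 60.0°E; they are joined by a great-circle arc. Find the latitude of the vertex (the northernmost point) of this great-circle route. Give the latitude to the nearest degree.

≈ 60°N

The great circle lies in the plane with unit normal n̂ = (p₁ × p₂)/|p₁ × p₂|.
Here n̂_z ≈ -0.507; the vertex latitude is φ_max = arccos|n̂_z| ≈ 59.5°.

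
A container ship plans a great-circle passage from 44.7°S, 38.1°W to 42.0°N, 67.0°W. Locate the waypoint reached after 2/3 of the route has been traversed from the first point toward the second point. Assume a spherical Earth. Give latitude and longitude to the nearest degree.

Write both endpoints as unit vectors p₁, p₂ with components (cos φ cos λ, cos φ sin λ, sin φ).
The central angle between the endpoints is δ = arccos(p₁·p₂) ≈ 1.579 rad (90.5°).
Interpolate at f = 2/3 with slerp weights a = sin((1−f)δ)/sin δ ≈ 0.502, b = sin(fδ)/sin δ ≈ 0.869.
p = a·p₁ + b·p₂ ≈ (0.533, -0.815, 0.228); φ = arcsin(p_z) ≈ 13.18°, λ = atan2(p_y, p_x) ≈ -56.79°.

≈ 13°N, 57°W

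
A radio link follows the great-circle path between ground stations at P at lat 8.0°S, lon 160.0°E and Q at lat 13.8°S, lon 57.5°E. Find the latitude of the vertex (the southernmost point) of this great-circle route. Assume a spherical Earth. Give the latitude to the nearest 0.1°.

≈ 17.5°S

The great circle lies in the plane with unit normal n̂ = (p₁ × p₂)/|p₁ × p₂|.
Here n̂_z ≈ -0.954; the vertex latitude is φ_max = arccos|n̂_z| ≈ 17.5°.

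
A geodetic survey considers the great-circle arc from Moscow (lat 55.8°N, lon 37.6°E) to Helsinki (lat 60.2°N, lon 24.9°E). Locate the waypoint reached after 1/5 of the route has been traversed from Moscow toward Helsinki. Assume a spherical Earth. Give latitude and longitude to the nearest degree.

Write both endpoints as unit vectors p₁, p₂ with components (cos φ cos λ, cos φ sin λ, sin φ).
The central angle between the endpoints is δ = arccos(p₁·p₂) ≈ 0.140 rad (8.0°).
Interpolate at f = 1/5 with slerp weights a = sin((1−f)δ)/sin δ ≈ 0.801, b = sin(fδ)/sin δ ≈ 0.201.
p = a·p₁ + b·p₂ ≈ (0.447, 0.317, 0.837); φ = arcsin(p_z) ≈ 56.78°, λ = atan2(p_y, p_x) ≈ 35.31°.

≈ lat 57°N, lon 35°E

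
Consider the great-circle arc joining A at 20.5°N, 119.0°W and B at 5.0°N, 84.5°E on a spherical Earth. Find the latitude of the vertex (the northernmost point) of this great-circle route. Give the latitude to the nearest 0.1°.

The great circle lies in the plane with unit normal n̂ = (p₁ × p₂)/|p₁ × p₂|.
Here n̂_z ≈ -0.659; the vertex latitude is φ_max = arccos|n̂_z| ≈ 48.8°.

≈ 48.8°N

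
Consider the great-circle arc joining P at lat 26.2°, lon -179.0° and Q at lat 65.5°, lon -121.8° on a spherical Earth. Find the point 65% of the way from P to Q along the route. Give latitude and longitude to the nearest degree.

≈ lat 55°, lon -153°

Convert each endpoint to a unit vector on the sphere (x = cos φ cos λ, y = cos φ sin λ, z = sin φ).
The central angle between the endpoints is δ = arccos(p₁·p₂) ≈ 0.923 rad (52.9°).
Interpolate at f = 0.65 with slerp weights a = sin((1−f)δ)/sin δ ≈ 0.398, b = sin(fδ)/sin δ ≈ 0.708.
p = a·p₁ + b·p₂ ≈ (-0.512, -0.256, 0.820); φ = arcsin(p_z) ≈ 55.09°, λ = atan2(p_y, p_x) ≈ -153.45°.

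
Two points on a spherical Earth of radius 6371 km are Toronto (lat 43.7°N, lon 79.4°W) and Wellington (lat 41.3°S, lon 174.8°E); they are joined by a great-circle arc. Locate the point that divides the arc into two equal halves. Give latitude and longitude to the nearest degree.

Write both endpoints as unit vectors p₁, p₂ with components (cos φ cos λ, cos φ sin λ, sin φ).
The central angle between the endpoints is δ = arccos(p₁·p₂) ≈ 2.219 rad (127.1°).
Interpolate at f = 1/2 with slerp weights a = sin((1−f)δ)/sin δ ≈ 1.123, b = sin(fδ)/sin δ ≈ 1.123.
p = a·p₁ + b·p₂ ≈ (-0.691, -0.722, 0.035); φ = arcsin(p_z) ≈ 1.99°, λ = atan2(p_y, p_x) ≈ -133.75°.

≈ lat 2°N, lon 134°W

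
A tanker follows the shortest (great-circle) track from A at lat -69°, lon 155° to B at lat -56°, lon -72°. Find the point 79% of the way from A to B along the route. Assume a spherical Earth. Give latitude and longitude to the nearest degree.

≈ lat -66°, lon -81°

Write both endpoints as unit vectors p₁, p₂ with components (cos φ cos λ, cos φ sin λ, sin φ).
The central angle between the endpoints is δ = arccos(p₁·p₂) ≈ 0.880 rad (50.4°).
Interpolate at f = 0.79 with slerp weights a = sin((1−f)δ)/sin δ ≈ 0.238, b = sin(fδ)/sin δ ≈ 0.831.
p = a·p₁ + b·p₂ ≈ (0.066, -0.406, -0.912); φ = arcsin(p_z) ≈ -65.72°, λ = atan2(p_y, p_x) ≈ -80.74°.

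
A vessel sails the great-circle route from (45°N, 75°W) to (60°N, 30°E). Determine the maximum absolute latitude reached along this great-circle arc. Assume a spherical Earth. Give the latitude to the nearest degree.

The great circle lies in the plane with unit normal n̂ = (p₁ × p₂)/|p₁ × p₂|.
Here n̂_z ≈ +0.400; the vertex latitude is φ_max = arccos|n̂_z| ≈ 66.4°.
Check via Clairaut: cos φ_max = |cos φ₁| · sin C = cos(45.0°)·sin(34.5°) ≈ 0.400, again giving ≈ 66.4°.

≈ 66°N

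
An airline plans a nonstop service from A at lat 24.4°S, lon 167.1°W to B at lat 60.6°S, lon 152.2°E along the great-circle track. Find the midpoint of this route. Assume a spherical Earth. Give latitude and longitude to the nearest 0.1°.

≈ lat 44.2°S, lon 178.9°E

Convert each endpoint to a unit vector on the sphere (x = cos φ cos λ, y = cos φ sin λ, z = sin φ).
The central angle between the endpoints is δ = arccos(p₁·p₂) ≈ 0.797 rad (45.7°).
Interpolate at f = 1/2 with slerp weights a = sin((1−f)δ)/sin δ ≈ 0.543, b = sin(fδ)/sin δ ≈ 0.543.
p = a·p₁ + b·p₂ ≈ (-0.717, 0.014, -0.697); φ = arcsin(p_z) ≈ -44.17°, λ = atan2(p_y, p_x) ≈ 178.89°.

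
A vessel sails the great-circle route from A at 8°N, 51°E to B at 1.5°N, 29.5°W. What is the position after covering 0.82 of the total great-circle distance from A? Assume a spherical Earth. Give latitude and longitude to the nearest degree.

The haversine formula gives a central angle δ ≈ 1.403 rad (80.4°) between the endpoints.
Interpolate at f = 0.82 with slerp weights a = sin((1−f)δ)/sin δ ≈ 0.253, b = sin(fδ)/sin δ ≈ 0.926.
p = a·p₁ + b·p₂ ≈ (0.964, -0.261, 0.060); φ = arcsin(p_z) ≈ 3.41°, λ = atan2(p_y, p_x) ≈ -15.14°.

≈ 3°N, 15°W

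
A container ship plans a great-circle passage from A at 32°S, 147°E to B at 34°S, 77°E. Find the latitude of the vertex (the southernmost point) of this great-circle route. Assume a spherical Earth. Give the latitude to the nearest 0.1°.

The great circle lies in the plane with unit normal n̂ = (p₁ × p₂)/|p₁ × p₂|.
Here n̂_z ≈ -0.783; the vertex latitude is φ_max = arccos|n̂_z| ≈ 38.5°.
Check via Clairaut: cos φ_max = |cos φ₁| · sin C = cos(32.0°)·sin(112.6°) ≈ 0.783, again giving ≈ 38.5°.

≈ 38.5°S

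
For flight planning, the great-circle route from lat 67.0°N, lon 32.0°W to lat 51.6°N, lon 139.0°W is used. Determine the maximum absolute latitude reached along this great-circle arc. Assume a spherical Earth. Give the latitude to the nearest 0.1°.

≈ 72.2°N

The great circle lies in the plane with unit normal n̂ = (p₁ × p₂)/|p₁ × p₂|.
Here n̂_z ≈ -0.306; the vertex latitude is φ_max = arccos|n̂_z| ≈ 72.2°.
Check via Clairaut: cos φ_max = |cos φ₁| · sin C = cos(67.0°)·sin(51.4°) ≈ 0.306, again giving ≈ 72.2°.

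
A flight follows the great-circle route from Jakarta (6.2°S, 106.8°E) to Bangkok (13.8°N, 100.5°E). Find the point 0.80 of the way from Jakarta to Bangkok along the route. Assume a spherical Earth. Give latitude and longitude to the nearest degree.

≈ 10°N, 102°E

Write both endpoints as unit vectors p₁, p₂ with components (cos φ cos λ, cos φ sin λ, sin φ).
The central angle between the endpoints is δ = arccos(p₁·p₂) ≈ 0.366 rad (21.0°).
Interpolate at f = 0.80 with slerp weights a = sin((1−f)δ)/sin δ ≈ 0.204, b = sin(fδ)/sin δ ≈ 0.806.
p = a·p₁ + b·p₂ ≈ (-0.201, 0.965, 0.170); φ = arcsin(p_z) ≈ 9.81°, λ = atan2(p_y, p_x) ≈ 101.80°.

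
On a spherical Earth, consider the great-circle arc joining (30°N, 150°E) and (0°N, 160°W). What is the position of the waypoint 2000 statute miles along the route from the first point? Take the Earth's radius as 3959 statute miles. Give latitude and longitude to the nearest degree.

≈ (16°N, 178°E)

From cos δ = sin φ₁ sin φ₂ + cos φ₁ cos φ₂ cos Δλ, the central angle is δ ≈ 0.980 rad (56.2°). The total great-circle distance is δ·R ≈ 0.980 × 3959 ≈ 3881 mi, so the target fraction is f = 2000/3881 ≈ 0.515.
Interpolate at f ≈ 0.515 with slerp weights a = sin((1−f)δ)/sin δ ≈ 0.551, b = sin(fδ)/sin δ ≈ 0.583.
p = a·p₁ + b·p₂ ≈ (-0.961, 0.039, 0.275); φ = arcsin(p_z) ≈ 15.99°, λ = atan2(p_y, p_x) ≈ 177.66°.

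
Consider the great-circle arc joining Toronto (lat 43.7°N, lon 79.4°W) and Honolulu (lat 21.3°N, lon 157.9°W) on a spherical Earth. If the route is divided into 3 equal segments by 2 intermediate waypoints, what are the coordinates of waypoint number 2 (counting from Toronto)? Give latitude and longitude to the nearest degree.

≈ lat 34°N, lon 137°W

Write both endpoints as unit vectors p₁, p₂ with components (cos φ cos λ, cos φ sin λ, sin φ).
The central angle between the endpoints is δ = arccos(p₁·p₂) ≈ 1.175 rad (67.3°).
Interpolate at f = 2/3 with slerp weights a = sin((1−f)δ)/sin δ ≈ 0.414, b = sin(fδ)/sin δ ≈ 0.765.
p = a·p₁ + b·p₂ ≈ (-0.605, -0.562, 0.564); φ = arcsin(p_z) ≈ 34.31°, λ = atan2(p_y, p_x) ≈ -137.11°.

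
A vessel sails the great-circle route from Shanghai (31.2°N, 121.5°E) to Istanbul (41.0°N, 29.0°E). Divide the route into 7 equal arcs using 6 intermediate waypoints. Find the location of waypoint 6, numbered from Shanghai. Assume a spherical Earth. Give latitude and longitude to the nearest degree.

Write both endpoints as unit vectors p₁, p₂ with components (cos φ cos λ, cos φ sin λ, sin φ).
The central angle between the endpoints is δ = arccos(p₁·p₂) ≈ 1.254 rad (71.8°).
Interpolate at f = 6/7 with slerp weights a = sin((1−f)δ)/sin δ ≈ 0.188, b = sin(fδ)/sin δ ≈ 0.926.
p = a·p₁ + b·p₂ ≈ (0.527, 0.475, 0.704); φ = arcsin(p_z) ≈ 44.78°, λ = atan2(p_y, p_x) ≈ 42.05°.

≈ (45°N, 42°E)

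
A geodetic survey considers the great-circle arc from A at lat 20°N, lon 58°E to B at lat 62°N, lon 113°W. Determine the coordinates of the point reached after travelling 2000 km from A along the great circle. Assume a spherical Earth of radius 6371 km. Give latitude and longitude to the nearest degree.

The haversine formula gives a central angle δ ≈ 1.705 rad (97.7°) between the endpoints. The total great-circle distance is δ·R ≈ 1.705 × 6371 ≈ 10862 km, so the target fraction is f = 2000/10862 ≈ 0.184.
Interpolate at f ≈ 0.184 with slerp weights a = sin((1−f)δ)/sin δ ≈ 0.993, b = sin(fδ)/sin δ ≈ 0.312.
p = a·p₁ + b·p₂ ≈ (0.437, 0.657, 0.615); φ = arcsin(p_z) ≈ 37.93°, λ = atan2(p_y, p_x) ≈ 56.34°.

≈ lat 38°N, lon 56°E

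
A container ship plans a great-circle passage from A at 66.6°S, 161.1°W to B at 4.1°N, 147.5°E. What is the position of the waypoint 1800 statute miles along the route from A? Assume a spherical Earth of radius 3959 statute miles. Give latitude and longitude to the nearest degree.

Convert each endpoint to a unit vector on the sphere (x = cos φ cos λ, y = cos φ sin λ, z = sin φ).
The central angle between the endpoints is δ = arccos(p₁·p₂) ≈ 1.388 rad (79.5°). The total great-circle distance is δ·R ≈ 1.388 × 3959 ≈ 5496 mi, so the target fraction is f = 1800/5496 ≈ 0.328.
Interpolate at f ≈ 0.328 with slerp weights a = sin((1−f)δ)/sin δ ≈ 0.817, b = sin(fδ)/sin δ ≈ 0.447.
p = a·p₁ + b·p₂ ≈ (-0.683, 0.134, -0.718); φ = arcsin(p_z) ≈ -45.91°, λ = atan2(p_y, p_x) ≈ 168.88°.

≈ 46°S, 169°E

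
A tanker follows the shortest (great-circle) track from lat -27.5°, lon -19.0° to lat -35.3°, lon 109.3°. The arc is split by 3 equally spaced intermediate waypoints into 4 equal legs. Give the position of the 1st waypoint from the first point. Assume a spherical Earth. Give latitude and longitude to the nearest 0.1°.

From cos δ = sin φ₁ sin φ₂ + cos φ₁ cos φ₂ cos Δλ, the central angle is δ ≈ 1.754 rad (100.5°).
Interpolate at f = 1/4 with slerp weights a = sin((1−f)δ)/sin δ ≈ 0.984, b = sin(fδ)/sin δ ≈ 0.432.
p = a·p₁ + b·p₂ ≈ (0.709, 0.048, -0.704); φ = arcsin(p_z) ≈ -44.73°, λ = atan2(p_y, p_x) ≈ 3.91°.

≈ lat -44.7°, lon 3.9°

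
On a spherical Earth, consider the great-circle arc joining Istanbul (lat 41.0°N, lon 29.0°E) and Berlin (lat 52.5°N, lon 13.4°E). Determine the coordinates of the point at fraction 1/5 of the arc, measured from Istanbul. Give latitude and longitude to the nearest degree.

≈ lat 43°N, lon 26°E

Write both endpoints as unit vectors p₁, p₂ with components (cos φ cos λ, cos φ sin λ, sin φ).
The central angle between the endpoints is δ = arccos(p₁·p₂) ≈ 0.273 rad (15.6°).
Interpolate at f = 1/5 with slerp weights a = sin((1−f)δ)/sin δ ≈ 0.804, b = sin(fδ)/sin δ ≈ 0.202.
p = a·p₁ + b·p₂ ≈ (0.650, 0.323, 0.688); φ = arcsin(p_z) ≈ 43.45°, λ = atan2(p_y, p_x) ≈ 26.38°.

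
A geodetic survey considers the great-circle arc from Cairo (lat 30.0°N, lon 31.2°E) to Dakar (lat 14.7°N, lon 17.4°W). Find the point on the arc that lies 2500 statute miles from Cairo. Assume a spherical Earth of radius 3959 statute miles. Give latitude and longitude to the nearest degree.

Write both endpoints as unit vectors p₁, p₂ with components (cos φ cos λ, cos φ sin λ, sin φ).
The central angle between the endpoints is δ = arccos(p₁·p₂) ≈ 0.822 rad (47.1°). The total great-circle distance is δ·R ≈ 0.822 × 3959 ≈ 3254 mi, so the target fraction is f = 2500/3254 ≈ 0.768.
Interpolate at f ≈ 0.768 with slerp weights a = sin((1−f)δ)/sin δ ≈ 0.258, b = sin(fδ)/sin δ ≈ 0.806.
p = a·p₁ + b·p₂ ≈ (0.935, -0.117, 0.334); φ = arcsin(p_z) ≈ 19.50°, λ = atan2(p_y, p_x) ≈ -7.14°.

≈ lat 19°N, lon 7°W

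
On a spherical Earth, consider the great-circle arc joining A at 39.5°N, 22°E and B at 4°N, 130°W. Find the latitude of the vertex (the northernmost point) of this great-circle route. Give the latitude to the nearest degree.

≈ 62°N

The great circle lies in the plane with unit normal n̂ = (p₁ × p₂)/|p₁ × p₂|.
Here n̂_z ≈ -0.468; the vertex latitude is φ_max = arccos|n̂_z| ≈ 62.1°.
Check via Clairaut: cos φ_max = |cos φ₁| · sin C = cos(39.5°)·sin(37.3°) ≈ 0.468, again giving ≈ 62.1°.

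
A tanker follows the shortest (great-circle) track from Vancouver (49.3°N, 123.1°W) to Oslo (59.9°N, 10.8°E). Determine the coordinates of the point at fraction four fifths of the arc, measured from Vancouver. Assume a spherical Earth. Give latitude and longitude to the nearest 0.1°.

Write both endpoints as unit vectors p₁, p₂ with components (cos φ cos λ, cos φ sin λ, sin φ).
The central angle between the endpoints is δ = arccos(p₁·p₂) ≈ 1.127 rad (64.6°).
Interpolate at f = 4/5 with slerp weights a = sin((1−f)δ)/sin δ ≈ 0.247, b = sin(fδ)/sin δ ≈ 0.868.
p = a·p₁ + b·p₂ ≈ (0.340, -0.054, 0.939); φ = arcsin(p_z) ≈ 69.89°, λ = atan2(p_y, p_x) ≈ -8.96°.

≈ 69.9°N, 9.0°W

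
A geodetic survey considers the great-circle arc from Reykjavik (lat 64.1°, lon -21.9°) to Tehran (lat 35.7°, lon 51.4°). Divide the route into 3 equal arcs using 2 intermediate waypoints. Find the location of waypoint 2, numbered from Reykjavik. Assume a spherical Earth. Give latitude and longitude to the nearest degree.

≈ lat 49°, lon 37°

The haversine formula gives a central angle δ ≈ 0.893 rad (51.2°) between the endpoints.
Interpolate at f = 2/3 with slerp weights a = sin((1−f)δ)/sin δ ≈ 0.377, b = sin(fδ)/sin δ ≈ 0.720.
p = a·p₁ + b·p₂ ≈ (0.517, 0.396, 0.759); φ = arcsin(p_z) ≈ 49.36°, λ = atan2(p_y, p_x) ≈ 37.40°.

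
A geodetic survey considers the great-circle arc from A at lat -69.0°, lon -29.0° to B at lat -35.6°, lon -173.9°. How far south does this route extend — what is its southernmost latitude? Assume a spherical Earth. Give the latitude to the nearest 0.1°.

≈ -79.9°

The great circle lies in the plane with unit normal n̂ = (p₁ × p₂)/|p₁ × p₂|.
Here n̂_z ≈ -0.176; the vertex latitude is φ_max = arccos|n̂_z| ≈ 79.9°.
Check via Clairaut: cos φ_max = |cos φ₁| · sin C = cos(69.0°)·sin(150.6°) ≈ 0.176, again giving ≈ 79.9°.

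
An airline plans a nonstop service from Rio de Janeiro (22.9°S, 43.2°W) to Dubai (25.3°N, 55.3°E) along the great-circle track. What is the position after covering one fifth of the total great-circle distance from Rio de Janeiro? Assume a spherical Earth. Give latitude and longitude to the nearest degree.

Convert each endpoint to a unit vector on the sphere (x = cos φ cos λ, y = cos φ sin λ, z = sin φ).
The central angle between the endpoints is δ = arccos(p₁·p₂) ≈ 1.864 rad (106.8°).
Interpolate at f = 1/5 with slerp weights a = sin((1−f)δ)/sin δ ≈ 1.041, b = sin(fδ)/sin δ ≈ 0.381.
p = a·p₁ + b·p₂ ≈ (0.895, -0.374, -0.243); φ = arcsin(p_z) ≈ -14.04°, λ = atan2(p_y, p_x) ≈ -22.67°.

≈ (14°S, 23°W)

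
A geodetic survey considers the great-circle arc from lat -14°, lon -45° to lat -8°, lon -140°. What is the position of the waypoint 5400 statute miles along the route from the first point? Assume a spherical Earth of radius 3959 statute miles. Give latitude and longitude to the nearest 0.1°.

≈ lat -11.4°, lon -125.5°

Convert each endpoint to a unit vector on the sphere (x = cos φ cos λ, y = cos φ sin λ, z = sin φ).
The central angle between the endpoints is δ = arccos(p₁·p₂) ≈ 1.621 rad (92.9°). The total great-circle distance is δ·R ≈ 1.621 × 3959 ≈ 6417 mi, so the target fraction is f = 5400/6417 ≈ 0.842.
Interpolate at f ≈ 0.842 with slerp weights a = sin((1−f)δ)/sin δ ≈ 0.254, b = sin(fδ)/sin δ ≈ 0.980.
p = a·p₁ + b·p₂ ≈ (-0.569, -0.798, -0.198); φ = arcsin(p_z) ≈ -11.42°, λ = atan2(p_y, p_x) ≈ -125.47°.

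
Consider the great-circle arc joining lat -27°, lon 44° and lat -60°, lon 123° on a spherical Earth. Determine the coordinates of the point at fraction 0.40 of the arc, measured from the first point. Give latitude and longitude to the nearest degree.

Write both endpoints as unit vectors p₁, p₂ with components (cos φ cos λ, cos φ sin λ, sin φ).
The central angle between the endpoints is δ = arccos(p₁·p₂) ≈ 1.072 rad (61.4°).
Interpolate at f = 0.40 with slerp weights a = sin((1−f)δ)/sin δ ≈ 0.683, b = sin(fδ)/sin δ ≈ 0.474.
p = a·p₁ + b·p₂ ≈ (0.309, 0.621, -0.720); φ = arcsin(p_z) ≈ -46.07°, λ = atan2(p_y, p_x) ≈ 63.57°.

≈ lat -46°, lon 64°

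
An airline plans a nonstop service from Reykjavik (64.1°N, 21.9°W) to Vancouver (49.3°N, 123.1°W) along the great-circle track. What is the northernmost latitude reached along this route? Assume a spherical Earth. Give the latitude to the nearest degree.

The great circle lies in the plane with unit normal n̂ = (p₁ × p₂)/|p₁ × p₂|.
Here n̂_z ≈ -0.359; the vertex latitude is φ_max = arccos|n̂_z| ≈ 69.0°.
Check via Clairaut: cos φ_max = |cos φ₁| · sin C = cos(64.1°)·sin(55.2°) ≈ 0.359, again giving ≈ 69.0°.

≈ 69°N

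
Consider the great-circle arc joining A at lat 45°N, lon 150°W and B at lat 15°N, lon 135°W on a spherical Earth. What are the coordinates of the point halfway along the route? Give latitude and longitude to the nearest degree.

Convert each endpoint to a unit vector on the sphere (x = cos φ cos λ, y = cos φ sin λ, z = sin φ).
The central angle between the endpoints is δ = arccos(p₁·p₂) ≈ 0.568 rad (32.6°).
Interpolate at f = 1/2 with slerp weights a = sin((1−f)δ)/sin δ ≈ 0.521, b = sin(fδ)/sin δ ≈ 0.521.
p = a·p₁ + b·p₂ ≈ (-0.675, -0.540, 0.503); φ = arcsin(p_z) ≈ 30.21°, λ = atan2(p_y, p_x) ≈ -141.33°.

≈ lat 30°N, lon 141°W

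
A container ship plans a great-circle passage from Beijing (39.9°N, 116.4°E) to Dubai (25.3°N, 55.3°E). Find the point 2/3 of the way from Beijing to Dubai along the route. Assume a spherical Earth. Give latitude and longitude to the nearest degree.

≈ (34°N, 73°E)

The haversine formula gives a central angle δ ≈ 0.916 rad (52.5°) between the endpoints.
Interpolate at f = 2/3 with slerp weights a = sin((1−f)δ)/sin δ ≈ 0.379, b = sin(fδ)/sin δ ≈ 0.723.
p = a·p₁ + b·p₂ ≈ (0.243, 0.798, 0.552); φ = arcsin(p_z) ≈ 33.50°, λ = atan2(p_y, p_x) ≈ 73.07°.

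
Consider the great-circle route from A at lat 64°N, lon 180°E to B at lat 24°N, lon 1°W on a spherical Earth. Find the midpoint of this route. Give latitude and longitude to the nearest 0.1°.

Write both endpoints as unit vectors p₁, p₂ with components (cos φ cos λ, cos φ sin λ, sin φ).
The central angle between the endpoints is δ = arccos(p₁·p₂) ≈ 1.606 rad (92.0°).
Interpolate at f = 1/2 with slerp weights a = sin((1−f)δ)/sin δ ≈ 0.720, b = sin(fδ)/sin δ ≈ 0.720.
p = a·p₁ + b·p₂ ≈ (0.342, -0.011, 0.940); φ = arcsin(p_z) ≈ 70.00°, λ = atan2(p_y, p_x) ≈ -1.92°.

≈ lat 70.0°N, lon 1.9°W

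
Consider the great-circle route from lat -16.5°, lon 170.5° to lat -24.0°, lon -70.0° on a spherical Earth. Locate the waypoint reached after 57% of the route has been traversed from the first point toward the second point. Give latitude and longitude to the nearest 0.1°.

Write both endpoints as unit vectors p₁, p₂ with components (cos φ cos λ, cos φ sin λ, sin φ).
The central angle between the endpoints is δ = arccos(p₁·p₂) ≈ 1.892 rad (108.4°).
Interpolate at f = 0.57 with slerp weights a = sin((1−f)δ)/sin δ ≈ 0.766, b = sin(fδ)/sin δ ≈ 0.929.
p = a·p₁ + b·p₂ ≈ (-0.434, -0.676, -0.595); φ = arcsin(p_z) ≈ -36.54°, λ = atan2(p_y, p_x) ≈ -122.71°.

≈ lat -36.5°, lon -122.7°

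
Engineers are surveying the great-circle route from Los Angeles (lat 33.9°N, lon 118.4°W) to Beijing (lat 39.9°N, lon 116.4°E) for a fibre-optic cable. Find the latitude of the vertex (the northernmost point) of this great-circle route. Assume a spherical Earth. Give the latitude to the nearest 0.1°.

≈ 58.6°N

The great circle lies in the plane with unit normal n̂ = (p₁ × p₂)/|p₁ × p₂|.
Here n̂_z ≈ -0.520; the vertex latitude is φ_max = arccos|n̂_z| ≈ 58.6°.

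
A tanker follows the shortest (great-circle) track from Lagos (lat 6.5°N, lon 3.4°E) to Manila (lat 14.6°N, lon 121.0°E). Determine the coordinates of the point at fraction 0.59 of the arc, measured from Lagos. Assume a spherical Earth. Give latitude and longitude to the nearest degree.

≈ lat 20°N, lon 72°E

From cos δ = sin φ₁ sin φ₂ + cos φ₁ cos φ₂ cos Δλ, the central angle is δ ≈ 2.001 rad (114.6°).
Interpolate at f = 0.59 with slerp weights a = sin((1−f)δ)/sin δ ≈ 0.805, b = sin(fδ)/sin δ ≈ 1.017.
p = a·p₁ + b·p₂ ≈ (0.291, 0.891, 0.348); φ = arcsin(p_z) ≈ 20.34°, λ = atan2(p_y, p_x) ≈ 71.92°.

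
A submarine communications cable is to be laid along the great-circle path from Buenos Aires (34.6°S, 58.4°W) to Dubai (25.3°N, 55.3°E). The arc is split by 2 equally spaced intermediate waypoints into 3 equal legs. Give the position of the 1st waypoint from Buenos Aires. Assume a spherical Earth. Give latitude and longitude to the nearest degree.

Write both endpoints as unit vectors p₁, p₂ with components (cos φ cos λ, cos φ sin λ, sin φ).
The central angle between the endpoints is δ = arccos(p₁·p₂) ≈ 2.143 rad (122.8°).
Interpolate at f = 1/3 with slerp weights a = sin((1−f)δ)/sin δ ≈ 1.178, b = sin(fδ)/sin δ ≈ 0.780.
p = a·p₁ + b·p₂ ≈ (0.909, -0.246, -0.336); φ = arcsin(p_z) ≈ -19.61°, λ = atan2(p_y, p_x) ≈ -15.16°.

≈ 20°S, 15°W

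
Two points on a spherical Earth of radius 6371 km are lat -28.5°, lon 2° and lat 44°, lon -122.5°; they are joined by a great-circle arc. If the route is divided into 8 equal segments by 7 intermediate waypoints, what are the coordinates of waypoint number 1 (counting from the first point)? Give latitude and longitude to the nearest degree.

≈ lat -18°, lon -12°

Write both endpoints as unit vectors p₁, p₂ with components (cos φ cos λ, cos φ sin λ, sin φ).
The central angle between the endpoints is δ = arccos(p₁·p₂) ≈ 2.332 rad (133.6°).
Interpolate at f = 1/8 with slerp weights a = sin((1−f)δ)/sin δ ≈ 1.231, b = sin(fδ)/sin δ ≈ 0.397.
p = a·p₁ + b·p₂ ≈ (0.928, -0.203, -0.312); φ = arcsin(p_z) ≈ -18.18°, λ = atan2(p_y, p_x) ≈ -12.33°.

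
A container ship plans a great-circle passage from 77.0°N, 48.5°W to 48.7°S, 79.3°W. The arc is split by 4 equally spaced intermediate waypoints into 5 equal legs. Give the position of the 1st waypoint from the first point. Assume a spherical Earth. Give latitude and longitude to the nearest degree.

From cos δ = sin φ₁ sin φ₂ + cos φ₁ cos φ₂ cos Δλ, the central angle is δ ≈ 2.220 rad (127.2°).
Interpolate at f = 1/5 with slerp weights a = sin((1−f)δ)/sin δ ≈ 1.229, b = sin(fδ)/sin δ ≈ 0.539.
p = a·p₁ + b·p₂ ≈ (0.249, -0.557, 0.792); φ = arcsin(p_z) ≈ 52.41°, λ = atan2(p_y, p_x) ≈ -65.88°.

≈ 52°N, 66°W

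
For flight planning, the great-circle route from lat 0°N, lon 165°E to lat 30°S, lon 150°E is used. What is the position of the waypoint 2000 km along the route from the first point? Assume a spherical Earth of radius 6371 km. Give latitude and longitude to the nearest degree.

≈ lat 16°S, lon 157°E

The haversine formula gives a central angle δ ≈ 0.580 rad (33.2°) between the endpoints. The total great-circle distance is δ·R ≈ 0.580 × 6371 ≈ 3695 km, so the target fraction is f = 2000/3695 ≈ 0.541.
Interpolate at f ≈ 0.541 with slerp weights a = sin((1−f)δ)/sin δ ≈ 0.480, b = sin(fδ)/sin δ ≈ 0.564.
p = a·p₁ + b·p₂ ≈ (-0.886, 0.368, -0.282); φ = arcsin(p_z) ≈ -16.37°, λ = atan2(p_y, p_x) ≈ 157.44°.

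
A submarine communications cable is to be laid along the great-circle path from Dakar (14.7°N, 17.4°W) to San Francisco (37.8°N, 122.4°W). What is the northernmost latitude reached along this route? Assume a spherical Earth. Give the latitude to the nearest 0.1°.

The great circle lies in the plane with unit normal n̂ = (p₁ × p₂)/|p₁ × p₂|.
Here n̂_z ≈ -0.739; the vertex latitude is φ_max = arccos|n̂_z| ≈ 42.4°.
Check via Clairaut: cos φ_max = |cos φ₁| · sin C = cos(14.7°)·sin(49.8°) ≈ 0.739, again giving ≈ 42.4°.

≈ 42.4°N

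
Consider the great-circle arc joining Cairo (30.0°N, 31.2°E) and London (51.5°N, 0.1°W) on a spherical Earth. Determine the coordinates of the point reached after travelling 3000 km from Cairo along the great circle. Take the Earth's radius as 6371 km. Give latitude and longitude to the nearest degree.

From cos δ = sin φ₁ sin φ₂ + cos φ₁ cos φ₂ cos Δλ, the central angle is δ ≈ 0.551 rad (31.6°). The total great-circle distance is δ·R ≈ 0.551 × 6371 ≈ 3511 km, so the target fraction is f = 3000/3511 ≈ 0.854.
Interpolate at f ≈ 0.854 with slerp weights a = sin((1−f)δ)/sin δ ≈ 0.153, b = sin(fδ)/sin δ ≈ 0.866.
p = a·p₁ + b·p₂ ≈ (0.653, 0.068, 0.755); φ = arcsin(p_z) ≈ 48.99°, λ = atan2(p_y, p_x) ≈ 5.92°.

≈ 49°N, 6°E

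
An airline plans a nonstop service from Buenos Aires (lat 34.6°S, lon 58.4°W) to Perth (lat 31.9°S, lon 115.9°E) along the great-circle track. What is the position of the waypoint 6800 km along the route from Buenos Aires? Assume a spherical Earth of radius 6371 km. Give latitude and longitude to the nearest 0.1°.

Write both endpoints as unit vectors p₁, p₂ with components (cos φ cos λ, cos φ sin λ, sin φ).
The central angle between the endpoints is δ = arccos(p₁·p₂) ≈ 1.977 rad (113.3°). The total great-circle distance is δ·R ≈ 1.977 × 6371 ≈ 12597 km, so the target fraction is f = 6800/12597 ≈ 0.540.
Interpolate at f ≈ 0.540 with slerp weights a = sin((1−f)δ)/sin δ ≈ 0.859, b = sin(fδ)/sin δ ≈ 0.954.
p = a·p₁ + b·p₂ ≈ (0.017, 0.126, -0.992); φ = arcsin(p_z) ≈ -82.71°, λ = atan2(p_y, p_x) ≈ 82.28°.

≈ lat 82.7°S, lon 82.3°E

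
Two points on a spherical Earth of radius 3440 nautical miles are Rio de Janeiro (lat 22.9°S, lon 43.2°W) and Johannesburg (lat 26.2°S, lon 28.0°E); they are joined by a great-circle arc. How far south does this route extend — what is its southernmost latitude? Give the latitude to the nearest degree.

≈ 29°S

The great circle lies in the plane with unit normal n̂ = (p₁ × p₂)/|p₁ × p₂|.
Here n̂_z ≈ +0.870; the vertex latitude is φ_max = arccos|n̂_z| ≈ 29.5°.
Check via Clairaut: cos φ_max = |cos φ₁| · sin C = cos(22.9°)·sin(109.1°) ≈ 0.870, again giving ≈ 29.5°.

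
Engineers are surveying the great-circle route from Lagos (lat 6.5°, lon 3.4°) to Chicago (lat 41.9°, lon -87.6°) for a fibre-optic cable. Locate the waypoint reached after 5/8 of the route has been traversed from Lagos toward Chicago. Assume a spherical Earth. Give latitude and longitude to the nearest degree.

Write both endpoints as unit vectors p₁, p₂ with components (cos φ cos λ, cos φ sin λ, sin φ).
The central angle between the endpoints is δ = arccos(p₁·p₂) ≈ 1.508 rad (86.4°).
Interpolate at f = 5/8 with slerp weights a = sin((1−f)δ)/sin δ ≈ 0.537, b = sin(fδ)/sin δ ≈ 0.811.
p = a·p₁ + b·p₂ ≈ (0.558, -0.571, 0.602); φ = arcsin(p_z) ≈ 37.02°, λ = atan2(p_y, p_x) ≈ -45.68°.

≈ lat 37°, lon -46°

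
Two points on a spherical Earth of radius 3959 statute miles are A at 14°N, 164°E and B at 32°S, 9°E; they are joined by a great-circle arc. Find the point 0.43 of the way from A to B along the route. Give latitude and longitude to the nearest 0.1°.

From cos δ = sin φ₁ sin φ₂ + cos φ₁ cos φ₂ cos Δλ, the central angle is δ ≈ 2.634 rad (150.9°).
Interpolate at f = 0.43 with slerp weights a = sin((1−f)δ)/sin δ ≈ 2.053, b = sin(fδ)/sin δ ≈ 1.863.
p = a·p₁ + b·p₂ ≈ (-0.354, 0.796, -0.491); φ = arcsin(p_z) ≈ -29.39°, λ = atan2(p_y, p_x) ≈ 113.96°.

≈ 29.4°S, 114.0°E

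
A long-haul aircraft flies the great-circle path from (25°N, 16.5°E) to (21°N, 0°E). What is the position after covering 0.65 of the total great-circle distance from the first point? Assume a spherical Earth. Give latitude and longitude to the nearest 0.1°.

Write both endpoints as unit vectors p₁, p₂ with components (cos φ cos λ, cos φ sin λ, sin φ).
The central angle between the endpoints is δ = arccos(p₁·p₂) ≈ 0.274 rad (15.7°).
Interpolate at f = 0.65 with slerp weights a = sin((1−f)δ)/sin δ ≈ 0.354, b = sin(fδ)/sin δ ≈ 0.655.
p = a·p₁ + b·p₂ ≈ (0.919, 0.091, 0.384); φ = arcsin(p_z) ≈ 22.59°, λ = atan2(p_y, p_x) ≈ 5.66°.

≈ (22.6°N, 5.7°E)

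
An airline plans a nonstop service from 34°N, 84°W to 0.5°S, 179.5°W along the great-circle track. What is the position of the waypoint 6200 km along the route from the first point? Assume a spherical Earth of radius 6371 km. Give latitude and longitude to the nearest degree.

≈ 20°N, 146°W

Write both endpoints as unit vectors p₁, p₂ with components (cos φ cos λ, cos φ sin λ, sin φ).
The central angle between the endpoints is δ = arccos(p₁·p₂) ≈ 1.655 rad (94.8°). The total great-circle distance is δ·R ≈ 1.655 × 6371 ≈ 10545 km, so the target fraction is f = 6200/10545 ≈ 0.588.
Interpolate at f ≈ 0.588 with slerp weights a = sin((1−f)δ)/sin δ ≈ 0.633, b = sin(fδ)/sin δ ≈ 0.830.
p = a·p₁ + b·p₂ ≈ (-0.775, -0.529, 0.347); φ = arcsin(p_z) ≈ 20.28°, λ = atan2(p_y, p_x) ≈ -145.68°.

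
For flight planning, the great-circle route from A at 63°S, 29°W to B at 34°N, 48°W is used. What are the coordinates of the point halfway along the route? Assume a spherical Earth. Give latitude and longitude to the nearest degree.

≈ 15°S, 41°W

Convert each endpoint to a unit vector on the sphere (x = cos φ cos λ, y = cos φ sin λ, z = sin φ).
The central angle between the endpoints is δ = arccos(p₁·p₂) ≈ 1.714 rad (98.2°).
Interpolate at f = 1/2 with slerp weights a = sin((1−f)δ)/sin δ ≈ 0.764, b = sin(fδ)/sin δ ≈ 0.764.
p = a·p₁ + b·p₂ ≈ (0.727, -0.638, -0.253); φ = arcsin(p_z) ≈ -14.68°, λ = atan2(p_y, p_x) ≈ -41.30°.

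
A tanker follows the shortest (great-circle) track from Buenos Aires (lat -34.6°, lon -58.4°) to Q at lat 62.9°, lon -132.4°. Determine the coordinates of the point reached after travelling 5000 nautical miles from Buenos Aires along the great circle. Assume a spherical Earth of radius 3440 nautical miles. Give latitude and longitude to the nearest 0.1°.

Write both endpoints as unit vectors p₁, p₂ with components (cos φ cos λ, cos φ sin λ, sin φ).
The central angle between the endpoints is δ = arccos(p₁·p₂) ≈ 1.985 rad (113.7°). The total great-circle distance is δ·R ≈ 1.985 × 3440 ≈ 6827 nmi, so the target fraction is f = 5000/6827 ≈ 0.732.
Interpolate at f ≈ 0.732 with slerp weights a = sin((1−f)δ)/sin δ ≈ 0.553, b = sin(fδ)/sin δ ≈ 1.085.
p = a·p₁ + b·p₂ ≈ (-0.095, -0.753, 0.651); φ = arcsin(p_z) ≈ 40.65°, λ = atan2(p_y, p_x) ≈ -97.16°.

≈ lat 40.7°, lon -97.2°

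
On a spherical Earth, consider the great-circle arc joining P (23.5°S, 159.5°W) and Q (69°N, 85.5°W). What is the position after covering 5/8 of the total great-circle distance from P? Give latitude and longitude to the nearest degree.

≈ (39°N, 135°W)

Write both endpoints as unit vectors p₁, p₂ with components (cos φ cos λ, cos φ sin λ, sin φ).
The central angle between the endpoints is δ = arccos(p₁·p₂) ≈ 1.856 rad (106.4°).
Interpolate at f = 5/8 with slerp weights a = sin((1−f)δ)/sin δ ≈ 0.668, b = sin(fδ)/sin δ ≈ 0.956.
p = a·p₁ + b·p₂ ≈ (-0.547, -0.556, 0.626); φ = arcsin(p_z) ≈ 38.73°, λ = atan2(p_y, p_x) ≈ -134.54°.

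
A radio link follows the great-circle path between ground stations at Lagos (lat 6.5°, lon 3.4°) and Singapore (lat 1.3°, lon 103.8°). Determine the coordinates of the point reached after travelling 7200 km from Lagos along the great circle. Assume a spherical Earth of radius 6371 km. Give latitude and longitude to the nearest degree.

≈ lat 5°, lon 69°

From cos δ = sin φ₁ sin φ₂ + cos φ₁ cos φ₂ cos Δλ, the central angle is δ ≈ 1.748 rad (100.2°). The total great-circle distance is δ·R ≈ 1.748 × 6371 ≈ 11140 km, so the target fraction is f = 7200/11140 ≈ 0.646.
Interpolate at f ≈ 0.646 with slerp weights a = sin((1−f)δ)/sin δ ≈ 0.589, b = sin(fδ)/sin δ ≈ 0.919.
p = a·p₁ + b·p₂ ≈ (0.365, 0.927, 0.088); φ = arcsin(p_z) ≈ 5.02°, λ = atan2(p_y, p_x) ≈ 68.51°.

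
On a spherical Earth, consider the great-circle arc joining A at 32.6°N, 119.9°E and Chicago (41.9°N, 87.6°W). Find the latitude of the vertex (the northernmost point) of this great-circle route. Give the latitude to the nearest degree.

The great circle lies in the plane with unit normal n̂ = (p₁ × p₂)/|p₁ × p₂|.
Here n̂_z ≈ +0.295; the vertex latitude is φ_max = arccos|n̂_z| ≈ 72.8°.
Check via Clairaut: cos φ_max = |cos φ₁| · sin C = cos(32.6°)·sin(20.5°) ≈ 0.295, again giving ≈ 72.8°.

≈ 73°N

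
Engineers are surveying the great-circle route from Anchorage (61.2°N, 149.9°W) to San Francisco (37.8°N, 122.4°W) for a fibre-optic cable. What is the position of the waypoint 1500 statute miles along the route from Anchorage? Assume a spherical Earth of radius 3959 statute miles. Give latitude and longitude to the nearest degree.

≈ 44°N, 127°W

Write both endpoints as unit vectors p₁, p₂ with components (cos φ cos λ, cos φ sin λ, sin φ).
The central angle between the endpoints is δ = arccos(p₁·p₂) ≈ 0.506 rad (29.0°). The total great-circle distance is δ·R ≈ 0.506 × 3959 ≈ 2003 mi, so the target fraction is f = 1500/2003 ≈ 0.749.
Interpolate at f ≈ 0.749 with slerp weights a = sin((1−f)δ)/sin δ ≈ 0.261, b = sin(fδ)/sin δ ≈ 0.763.
p = a·p₁ + b·p₂ ≈ (-0.432, -0.572, 0.697); φ = arcsin(p_z) ≈ 44.18°, λ = atan2(p_y, p_x) ≈ -127.05°.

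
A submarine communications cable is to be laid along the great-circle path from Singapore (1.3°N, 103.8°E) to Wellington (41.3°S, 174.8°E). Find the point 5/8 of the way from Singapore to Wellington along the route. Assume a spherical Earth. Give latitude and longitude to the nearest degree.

Write both endpoints as unit vectors p₁, p₂ with components (cos φ cos λ, cos φ sin λ, sin φ).
The central angle between the endpoints is δ = arccos(p₁·p₂) ≈ 1.339 rad (76.7°).
Interpolate at f = 5/8 with slerp weights a = sin((1−f)δ)/sin δ ≈ 0.495, b = sin(fδ)/sin δ ≈ 0.763.
p = a·p₁ + b·p₂ ≈ (-0.689, 0.532, -0.492); φ = arcsin(p_z) ≈ -29.50°, λ = atan2(p_y, p_x) ≈ 142.31°.

≈ 29°S, 142°E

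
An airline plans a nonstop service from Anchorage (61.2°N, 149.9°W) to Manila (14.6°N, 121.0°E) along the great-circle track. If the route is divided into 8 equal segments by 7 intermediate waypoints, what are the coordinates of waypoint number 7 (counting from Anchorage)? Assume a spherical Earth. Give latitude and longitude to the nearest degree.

The haversine formula gives a central angle δ ≈ 1.341 rad (76.8°) between the endpoints.
Interpolate at f = 7/8 with slerp weights a = sin((1−f)δ)/sin δ ≈ 0.171, b = sin(fδ)/sin δ ≈ 0.947.
p = a·p₁ + b·p₂ ≈ (-0.543, 0.744, 0.389); φ = arcsin(p_z) ≈ 22.88°, λ = atan2(p_y, p_x) ≈ 126.14°.

≈ 23°N, 126°E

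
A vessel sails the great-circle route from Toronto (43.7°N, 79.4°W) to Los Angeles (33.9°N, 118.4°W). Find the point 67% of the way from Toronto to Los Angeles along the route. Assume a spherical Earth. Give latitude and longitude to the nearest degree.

Convert each endpoint to a unit vector on the sphere (x = cos φ cos λ, y = cos φ sin λ, z = sin φ).
The central angle between the endpoints is δ = arccos(p₁·p₂) ≈ 0.552 rad (31.6°).
Interpolate at f = 0.67 with slerp weights a = sin((1−f)δ)/sin δ ≈ 0.345, b = sin(fδ)/sin δ ≈ 0.689.
p = a·p₁ + b·p₂ ≈ (-0.226, -0.749, 0.623); φ = arcsin(p_z) ≈ 38.54°, λ = atan2(p_y, p_x) ≈ -106.81°.

≈ (39°N, 107°W)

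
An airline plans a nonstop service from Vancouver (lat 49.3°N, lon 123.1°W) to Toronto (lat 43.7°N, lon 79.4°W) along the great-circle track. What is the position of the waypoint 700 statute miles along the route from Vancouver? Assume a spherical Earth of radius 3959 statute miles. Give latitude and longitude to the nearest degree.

≈ lat 49°N, lon 108°W

Write both endpoints as unit vectors p₁, p₂ with components (cos φ cos λ, cos φ sin λ, sin φ).
The central angle between the endpoints is δ = arccos(p₁·p₂) ≈ 0.526 rad (30.2°). The total great-circle distance is δ·R ≈ 0.526 × 3959 ≈ 2084 mi, so the target fraction is f = 700/2084 ≈ 0.336.
Interpolate at f ≈ 0.336 with slerp weights a = sin((1−f)δ)/sin δ ≈ 0.682, b = sin(fδ)/sin δ ≈ 0.350.
p = a·p₁ + b·p₂ ≈ (-0.196, -0.621, 0.759); φ = arcsin(p_z) ≈ 49.35°, λ = atan2(p_y, p_x) ≈ -107.53°.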